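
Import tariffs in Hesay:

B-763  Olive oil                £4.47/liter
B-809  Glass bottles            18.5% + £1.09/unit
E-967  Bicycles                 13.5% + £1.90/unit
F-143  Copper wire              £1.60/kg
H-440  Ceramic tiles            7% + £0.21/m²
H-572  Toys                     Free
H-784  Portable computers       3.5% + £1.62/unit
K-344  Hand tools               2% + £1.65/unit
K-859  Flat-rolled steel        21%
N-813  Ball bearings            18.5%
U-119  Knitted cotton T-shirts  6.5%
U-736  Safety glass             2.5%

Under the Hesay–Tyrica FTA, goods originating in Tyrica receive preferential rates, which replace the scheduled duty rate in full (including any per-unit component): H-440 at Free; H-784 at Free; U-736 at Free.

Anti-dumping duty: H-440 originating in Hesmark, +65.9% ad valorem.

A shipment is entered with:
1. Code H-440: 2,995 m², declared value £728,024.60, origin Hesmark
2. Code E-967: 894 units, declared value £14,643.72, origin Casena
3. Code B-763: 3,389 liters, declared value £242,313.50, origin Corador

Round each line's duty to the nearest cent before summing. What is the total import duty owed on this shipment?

£550,183.21

Line 1 (H-440, Hesmark, 2,995 m², £728,024.60):
Base rate for H-440 is 7% + £0.21/m².
H-440 has an FTA preferential rate, but origin Hesmark is not Tyrica; base rate stands.
Additional duty on H-440 from Hesmark: +65.9%. Applied ad valorem rate: 7% + 65.9% = 72.9%.
Duty = £728,024.60 × 72.9% + 2,995 × £0.21 = £531,358.88.
Line 2 (E-967, Casena, 894 units, £14,643.72):
Base rate for E-967 is 13.5% + £1.90/unit.
Duty = £14,643.72 × 13.5% + 894 × £1.90 = £3,675.50.
Line 3 (B-763, Corador, 3,389 liters, £242,313.50):
Base rate for B-763 is £4.47/liter.
Duty = 3,389 × £4.47 = £15,148.83.
Total = £531,358.88 + £3,675.50 + £15,148.83 = £550,183.21.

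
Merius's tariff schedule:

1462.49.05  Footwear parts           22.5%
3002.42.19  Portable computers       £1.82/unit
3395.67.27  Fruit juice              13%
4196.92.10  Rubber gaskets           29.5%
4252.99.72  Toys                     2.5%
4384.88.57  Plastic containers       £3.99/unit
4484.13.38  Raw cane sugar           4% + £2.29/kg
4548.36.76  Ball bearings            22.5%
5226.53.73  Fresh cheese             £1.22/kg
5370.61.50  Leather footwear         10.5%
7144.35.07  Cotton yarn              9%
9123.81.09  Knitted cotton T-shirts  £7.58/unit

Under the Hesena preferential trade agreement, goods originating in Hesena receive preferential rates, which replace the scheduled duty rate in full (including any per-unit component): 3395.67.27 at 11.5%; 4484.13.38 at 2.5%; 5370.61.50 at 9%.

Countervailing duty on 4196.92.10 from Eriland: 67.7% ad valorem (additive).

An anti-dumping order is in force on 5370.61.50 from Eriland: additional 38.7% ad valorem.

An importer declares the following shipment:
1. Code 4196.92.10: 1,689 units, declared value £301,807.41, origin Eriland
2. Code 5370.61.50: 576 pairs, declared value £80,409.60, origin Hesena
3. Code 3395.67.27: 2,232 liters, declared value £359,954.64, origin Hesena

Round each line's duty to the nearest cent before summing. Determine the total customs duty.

Line 1 (4196.92.10, Eriland, 1,689 units, £301,807.41):
Base rate for 4196.92.10 is 29.5%.
Additional duty on 4196.92.10 from Eriland: +67.7%. Applied ad valorem rate: 29.5% + 67.7% = 97.2%.
Duty = £301,807.41 × 97.2% = £293,356.80.
Line 2 (5370.61.50, Hesena, 576 pairs, £80,409.60):
Base rate for 5370.61.50 is 10.5%.
Origin Hesena qualifies under the Merius–Hesena agreement and 5370.61.50 is covered: preferential rate 9% applies instead.
The additional-duty order on 5370.61.50 targets Eriland, not Hesena; it does not apply.
Duty = £80,409.60 × 9% = £7,236.86.
Line 3 (3395.67.27, Hesena, 2,232 liters, £359,954.64):
Base rate for 3395.67.27 is 13%.
Origin Hesena qualifies under the Merius–Hesena agreement and 3395.67.27 is covered: preferential rate 11.5% applies instead.
Duty = £359,954.64 × 11.5% = £41,394.78.
Total = £293,356.80 + £7,236.86 + £41,394.78 = £341,988.44.

£341,988.44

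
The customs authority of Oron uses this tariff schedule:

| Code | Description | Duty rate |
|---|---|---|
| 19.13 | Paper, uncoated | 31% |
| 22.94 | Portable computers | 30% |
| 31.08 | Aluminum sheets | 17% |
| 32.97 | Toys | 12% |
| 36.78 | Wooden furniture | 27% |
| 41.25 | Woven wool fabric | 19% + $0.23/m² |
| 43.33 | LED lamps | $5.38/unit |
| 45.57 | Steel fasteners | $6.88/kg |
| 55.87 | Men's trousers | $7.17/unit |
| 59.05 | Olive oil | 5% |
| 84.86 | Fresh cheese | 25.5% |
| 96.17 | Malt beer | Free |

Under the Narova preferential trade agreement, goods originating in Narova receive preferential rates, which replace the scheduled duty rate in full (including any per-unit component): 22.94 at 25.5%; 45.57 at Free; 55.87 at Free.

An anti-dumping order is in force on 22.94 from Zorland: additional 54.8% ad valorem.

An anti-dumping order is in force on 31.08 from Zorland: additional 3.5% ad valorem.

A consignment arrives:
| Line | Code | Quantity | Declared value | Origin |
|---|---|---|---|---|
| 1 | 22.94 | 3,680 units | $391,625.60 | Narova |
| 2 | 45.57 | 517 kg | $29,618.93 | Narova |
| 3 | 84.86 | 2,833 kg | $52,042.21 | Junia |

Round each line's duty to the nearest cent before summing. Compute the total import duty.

Line 1 (22.94, Narova, 3,680 units, $391,625.60):
Base rate for 22.94 is 30%.
Origin Narova qualifies under the Oron–Narova agreement and 22.94 is covered: preferential rate 25.5% applies instead.
The additional-duty order on 22.94 targets Zorland, not Narova; it does not apply.
Duty = $391,625.60 × 25.5% = $99,864.53.
Line 2 (45.57, Narova, 517 kg, $29,618.93):
Base rate for 45.57 is $6.88/kg.
Origin Narova qualifies under the Oron–Narova agreement and 45.57 is covered: preferential rate Free applies instead.
Duty = $29,618.93 × 0% = $0.00.
Line 3 (84.86, Junia, 2,833 kg, $52,042.21):
Base rate for 84.86 is 25.5%.
Duty = $52,042.21 × 25.5% = $13,270.76.
Total = $99,864.53 + $0.00 + $13,270.76 = $113,135.29.

$113,135.29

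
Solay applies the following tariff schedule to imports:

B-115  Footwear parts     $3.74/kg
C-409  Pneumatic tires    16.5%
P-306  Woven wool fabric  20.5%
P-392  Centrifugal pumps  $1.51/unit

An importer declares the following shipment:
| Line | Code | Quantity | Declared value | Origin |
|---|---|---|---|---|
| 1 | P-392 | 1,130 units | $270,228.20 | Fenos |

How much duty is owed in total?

$1,706.30

Line 1 (P-392, Fenos, 1,130 units, $270,228.20):
Base rate for P-392 is $1.51/unit.
Duty = 1,130 × $1.51 = $1,706.30.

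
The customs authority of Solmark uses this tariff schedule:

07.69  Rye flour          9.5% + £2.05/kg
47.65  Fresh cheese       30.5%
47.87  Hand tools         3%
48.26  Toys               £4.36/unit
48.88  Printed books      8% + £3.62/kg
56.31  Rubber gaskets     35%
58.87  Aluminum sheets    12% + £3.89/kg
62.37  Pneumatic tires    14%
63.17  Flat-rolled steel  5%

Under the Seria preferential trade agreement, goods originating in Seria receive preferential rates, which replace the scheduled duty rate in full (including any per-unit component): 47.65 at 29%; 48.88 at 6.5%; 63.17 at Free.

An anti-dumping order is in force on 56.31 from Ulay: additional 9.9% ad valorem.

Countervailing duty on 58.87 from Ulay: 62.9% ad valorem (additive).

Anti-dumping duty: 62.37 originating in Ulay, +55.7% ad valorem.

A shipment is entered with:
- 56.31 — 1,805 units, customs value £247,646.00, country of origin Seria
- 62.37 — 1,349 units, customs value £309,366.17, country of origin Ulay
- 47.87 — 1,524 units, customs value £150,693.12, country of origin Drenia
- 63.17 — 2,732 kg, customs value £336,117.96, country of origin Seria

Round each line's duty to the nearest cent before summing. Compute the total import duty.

£306,825.11

Line 1 (56.31, Seria, 1,805 units, £247,646.00):
Base rate for 56.31 is 35%.
Origin Seria is the FTA partner but 56.31 is not on the preference list; base rate stands.
The additional-duty order on 56.31 targets Ulay, not Seria; it does not apply.
Duty = £247,646.00 × 35% = £86,676.10.
Line 2 (62.37, Ulay, 1,349 units, £309,366.17):
Base rate for 62.37 is 14%.
Additional duty on 62.37 from Ulay: +55.7%. Applied ad valorem rate: 14% + 55.7% = 69.7%.
Duty = £309,366.17 × 69.7% = £215,628.22.
Line 3 (47.87, Drenia, 1,524 units, £150,693.12):
Base rate for 47.87 is 3%.
Duty = £150,693.12 × 3% = £4,520.79.
Line 4 (63.17, Seria, 2,732 kg, £336,117.96):
Base rate for 63.17 is 5%.
Origin Seria qualifies under the Solmark–Seria agreement and 63.17 is covered: preferential rate Free applies instead.
Duty = £336,117.96 × 0% = £0.00.
Total = £86,676.10 + £215,628.22 + £4,520.79 + £0.00 = £306,825.11.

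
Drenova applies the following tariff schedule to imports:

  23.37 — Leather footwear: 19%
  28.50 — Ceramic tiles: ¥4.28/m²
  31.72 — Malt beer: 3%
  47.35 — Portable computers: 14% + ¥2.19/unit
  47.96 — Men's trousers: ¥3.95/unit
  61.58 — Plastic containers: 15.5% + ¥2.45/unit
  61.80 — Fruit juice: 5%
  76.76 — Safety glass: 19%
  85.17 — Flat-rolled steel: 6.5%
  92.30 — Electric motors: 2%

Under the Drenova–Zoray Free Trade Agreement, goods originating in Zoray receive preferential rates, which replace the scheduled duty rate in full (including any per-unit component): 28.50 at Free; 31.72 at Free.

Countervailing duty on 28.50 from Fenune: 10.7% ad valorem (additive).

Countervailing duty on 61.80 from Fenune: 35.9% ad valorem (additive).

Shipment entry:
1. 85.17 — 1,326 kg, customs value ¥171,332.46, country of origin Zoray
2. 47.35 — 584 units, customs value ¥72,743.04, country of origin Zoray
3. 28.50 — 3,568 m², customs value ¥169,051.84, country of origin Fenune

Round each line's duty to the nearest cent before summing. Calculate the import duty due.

¥55,959.19

Line 1 (85.17, Zoray, 1,326 kg, ¥171,332.46):
Base rate for 85.17 is 6.5%.
Origin Zoray is the FTA partner but 85.17 is not on the preference list; base rate stands.
Duty = ¥171,332.46 × 6.5% = ¥11,136.61.
Line 2 (47.35, Zoray, 584 units, ¥72,743.04):
Base rate for 47.35 is 14% + ¥2.19/unit.
Origin Zoray is the FTA partner but 47.35 is not on the preference list; base rate stands.
Duty = ¥72,743.04 × 14% + 584 × ¥2.19 = ¥11,462.99.
Line 3 (28.50, Fenune, 3,568 m², ¥169,051.84):
Base rate for 28.50 is ¥4.28/m².
28.50 has an FTA preferential rate, but origin Fenune is not Zoray; base rate stands.
Additional duty on 28.50 from Fenune: +10.7% ad valorem. Applied ad valorem rate = 10.7%.
Duty = ¥169,051.84 × 10.7% + 3,568 × ¥4.28 = ¥33,359.59.
Total = ¥11,136.61 + ¥11,462.99 + ¥33,359.59 = ¥55,959.19.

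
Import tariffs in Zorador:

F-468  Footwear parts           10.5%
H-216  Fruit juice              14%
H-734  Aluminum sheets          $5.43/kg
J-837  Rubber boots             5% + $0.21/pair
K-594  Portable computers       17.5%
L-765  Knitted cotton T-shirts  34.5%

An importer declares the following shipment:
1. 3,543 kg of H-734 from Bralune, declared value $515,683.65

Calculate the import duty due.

$19,238.49

Line 1 (H-734, Bralune, 3,543 kg, $515,683.65):
Base rate for H-734 is $5.43/kg.
Duty = 3,543 × $5.43 = $19,238.49.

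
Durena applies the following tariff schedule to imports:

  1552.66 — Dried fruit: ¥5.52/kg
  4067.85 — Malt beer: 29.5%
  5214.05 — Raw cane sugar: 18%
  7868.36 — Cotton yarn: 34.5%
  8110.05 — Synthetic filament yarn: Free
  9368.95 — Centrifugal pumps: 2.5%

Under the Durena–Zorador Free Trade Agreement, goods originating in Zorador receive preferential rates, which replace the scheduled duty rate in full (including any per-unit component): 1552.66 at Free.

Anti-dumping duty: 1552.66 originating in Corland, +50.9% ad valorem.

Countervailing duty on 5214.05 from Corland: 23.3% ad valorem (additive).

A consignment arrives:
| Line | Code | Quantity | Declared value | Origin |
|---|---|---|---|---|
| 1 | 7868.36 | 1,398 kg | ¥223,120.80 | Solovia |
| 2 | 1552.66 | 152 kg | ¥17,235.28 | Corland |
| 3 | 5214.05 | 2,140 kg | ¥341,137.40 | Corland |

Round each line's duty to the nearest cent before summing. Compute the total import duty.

¥227,478.23

Line 1 (7868.36, Solovia, 1,398 kg, ¥223,120.80):
Base rate for 7868.36 is 34.5%.
Duty = ¥223,120.80 × 34.5% = ¥76,976.68.
Line 2 (1552.66, Corland, 152 kg, ¥17,235.28):
Base rate for 1552.66 is ¥5.52/kg.
1552.66 has an FTA preferential rate, but origin Corland is not Zorador; base rate stands.
Additional duty on 1552.66 from Corland: +50.9% ad valorem. Applied ad valorem rate = 50.9%.
Duty = ¥17,235.28 × 50.9% + 152 × ¥5.52 = ¥9,611.80.
Line 3 (5214.05, Corland, 2,140 kg, ¥341,137.40):
Base rate for 5214.05 is 18%.
Additional duty on 5214.05 from Corland: +23.3%. Applied ad valorem rate: 18% + 23.3% = 41.3%.
Duty = ¥341,137.40 × 41.3% = ¥140,889.75.
Total = ¥76,976.68 + ¥9,611.80 + ¥140,889.75 = ¥227,478.23.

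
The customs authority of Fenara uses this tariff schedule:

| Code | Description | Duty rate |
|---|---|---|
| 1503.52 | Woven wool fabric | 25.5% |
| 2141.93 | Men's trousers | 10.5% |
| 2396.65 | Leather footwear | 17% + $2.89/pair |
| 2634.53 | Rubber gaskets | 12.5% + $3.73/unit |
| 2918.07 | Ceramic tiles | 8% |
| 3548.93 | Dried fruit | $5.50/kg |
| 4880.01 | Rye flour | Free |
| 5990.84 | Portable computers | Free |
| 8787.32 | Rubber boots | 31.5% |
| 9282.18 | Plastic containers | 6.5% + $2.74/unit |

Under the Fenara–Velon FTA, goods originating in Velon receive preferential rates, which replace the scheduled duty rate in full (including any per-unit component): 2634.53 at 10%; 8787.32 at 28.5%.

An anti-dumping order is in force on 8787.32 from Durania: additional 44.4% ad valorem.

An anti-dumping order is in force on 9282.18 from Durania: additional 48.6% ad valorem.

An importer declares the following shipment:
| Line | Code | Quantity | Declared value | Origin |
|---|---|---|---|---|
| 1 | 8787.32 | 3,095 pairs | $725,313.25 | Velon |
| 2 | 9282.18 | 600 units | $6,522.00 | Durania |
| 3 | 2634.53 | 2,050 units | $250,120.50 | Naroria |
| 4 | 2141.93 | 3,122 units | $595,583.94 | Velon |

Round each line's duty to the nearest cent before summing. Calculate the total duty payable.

Line 1 (8787.32, Velon, 3,095 pairs, $725,313.25):
Base rate for 8787.32 is 31.5%.
Origin Velon qualifies under the Fenara–Velon agreement and 8787.32 is covered: preferential rate 28.5% applies instead.
The additional-duty order on 8787.32 targets Durania, not Velon; it does not apply.
Duty = $725,313.25 × 28.5% = $206,714.28.
Line 2 (9282.18, Durania, 600 units, $6,522.00):
Base rate for 9282.18 is 6.5% + $2.74/unit.
Additional duty on 9282.18 from Durania: +48.6%. Applied ad valorem rate: 6.5% + 48.6% = 55.1%.
Duty = $6,522.00 × 55.1% + 600 × $2.74 = $5,237.62.
Line 3 (2634.53, Naroria, 2,050 units, $250,120.50):
Base rate for 2634.53 is 12.5% + $3.73/unit.
2634.53 has an FTA preferential rate, but origin Naroria is not Velon; base rate stands.
Duty = $250,120.50 × 12.5% + 2,050 × $3.73 = $38,911.56.
Line 4 (2141.93, Velon, 3,122 units, $595,583.94):
Base rate for 2141.93 is 10.5%.
Origin Velon is the FTA partner but 2141.93 is not on the preference list; base rate stands.
Duty = $595,583.94 × 10.5% = $62,536.31.
Total = $206,714.28 + $5,237.62 + $38,911.56 + $62,536.31 = $313,399.77.

$313,399.77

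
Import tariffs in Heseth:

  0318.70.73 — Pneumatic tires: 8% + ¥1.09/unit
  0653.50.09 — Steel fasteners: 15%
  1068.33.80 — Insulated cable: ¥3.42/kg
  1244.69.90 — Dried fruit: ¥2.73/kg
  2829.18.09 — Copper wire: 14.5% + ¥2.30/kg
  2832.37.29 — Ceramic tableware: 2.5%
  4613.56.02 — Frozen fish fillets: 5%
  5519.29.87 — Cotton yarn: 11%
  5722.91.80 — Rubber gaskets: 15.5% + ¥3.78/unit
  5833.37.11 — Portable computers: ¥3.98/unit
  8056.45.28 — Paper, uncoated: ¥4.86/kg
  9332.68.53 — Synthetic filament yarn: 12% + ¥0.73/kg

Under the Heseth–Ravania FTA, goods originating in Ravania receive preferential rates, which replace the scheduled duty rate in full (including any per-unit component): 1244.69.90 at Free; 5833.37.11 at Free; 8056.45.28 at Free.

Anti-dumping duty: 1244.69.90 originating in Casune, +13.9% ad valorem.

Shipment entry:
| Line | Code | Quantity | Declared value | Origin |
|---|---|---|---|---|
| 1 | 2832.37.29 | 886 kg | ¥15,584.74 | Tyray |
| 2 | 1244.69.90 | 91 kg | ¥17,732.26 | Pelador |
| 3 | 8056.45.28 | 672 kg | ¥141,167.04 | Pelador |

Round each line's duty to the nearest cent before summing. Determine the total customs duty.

Line 1 (2832.37.29, Tyray, 886 kg, ¥15,584.74):
Base rate for 2832.37.29 is 2.5%.
Duty = ¥15,584.74 × 2.5% = ¥389.62.
Line 2 (1244.69.90, Pelador, 91 kg, ¥17,732.26):
Base rate for 1244.69.90 is ¥2.73/kg.
1244.69.90 has an FTA preferential rate, but origin Pelador is not Ravania; base rate stands.
The additional-duty order on 1244.69.90 targets Casune, not Pelador; it does not apply.
Duty = 91 × ¥2.73 = ¥248.43.
Line 3 (8056.45.28, Pelador, 672 kg, ¥141,167.04):
Base rate for 8056.45.28 is ¥4.86/kg.
8056.45.28 has an FTA preferential rate, but origin Pelador is not Ravania; base rate stands.
Duty = 672 × ¥4.86 = ¥3,265.92.
Total = ¥389.62 + ¥248.43 + ¥3,265.92 = ¥3,903.97.

¥3,903.97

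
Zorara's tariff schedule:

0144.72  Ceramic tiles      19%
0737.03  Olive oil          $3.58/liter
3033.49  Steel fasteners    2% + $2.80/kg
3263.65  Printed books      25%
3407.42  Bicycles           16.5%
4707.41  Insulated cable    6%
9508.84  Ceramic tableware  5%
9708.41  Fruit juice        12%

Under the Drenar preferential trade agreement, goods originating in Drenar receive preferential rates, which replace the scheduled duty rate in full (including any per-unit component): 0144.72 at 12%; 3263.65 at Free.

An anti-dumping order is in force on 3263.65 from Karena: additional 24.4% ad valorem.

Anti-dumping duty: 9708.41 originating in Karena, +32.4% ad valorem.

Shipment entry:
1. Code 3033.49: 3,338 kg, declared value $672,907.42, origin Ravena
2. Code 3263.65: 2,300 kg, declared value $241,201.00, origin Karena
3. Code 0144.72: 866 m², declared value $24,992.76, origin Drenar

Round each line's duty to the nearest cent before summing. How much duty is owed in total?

Line 1 (3033.49, Ravena, 3,338 kg, $672,907.42):
Base rate for 3033.49 is 2% + $2.80/kg.
Duty = $672,907.42 × 2% + 3,338 × $2.80 = $22,804.55.
Line 2 (3263.65, Karena, 2,300 kg, $241,201.00):
Base rate for 3263.65 is 25%.
3263.65 has an FTA preferential rate, but origin Karena is not Drenar; base rate stands.
Additional duty on 3263.65 from Karena: +24.4%. Applied ad valorem rate: 25% + 24.4% = 49.4%.
Duty = $241,201.00 × 49.4% = $119,153.29.
Line 3 (0144.72, Drenar, 866 m², $24,992.76):
Base rate for 0144.72 is 19%.
Origin Drenar qualifies under the Zorara–Drenar agreement and 0144.72 is covered: preferential rate 12% applies instead.
Duty = $24,992.76 × 12% = $2,999.13.
Total = $22,804.55 + $119,153.29 + $2,999.13 = $144,956.97.

$144,956.97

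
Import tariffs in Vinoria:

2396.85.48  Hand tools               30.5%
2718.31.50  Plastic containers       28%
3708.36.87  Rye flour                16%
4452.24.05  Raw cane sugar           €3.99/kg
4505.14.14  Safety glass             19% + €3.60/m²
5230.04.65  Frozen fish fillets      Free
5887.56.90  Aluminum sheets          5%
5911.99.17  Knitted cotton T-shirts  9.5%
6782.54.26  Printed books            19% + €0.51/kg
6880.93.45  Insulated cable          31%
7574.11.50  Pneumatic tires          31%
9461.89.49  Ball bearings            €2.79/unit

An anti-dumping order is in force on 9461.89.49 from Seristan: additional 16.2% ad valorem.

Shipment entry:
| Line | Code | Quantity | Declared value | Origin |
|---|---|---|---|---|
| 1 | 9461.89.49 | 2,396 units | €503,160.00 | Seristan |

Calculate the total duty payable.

Line 1 (9461.89.49, Seristan, 2,396 units, €503,160.00):
Base rate for 9461.89.49 is €2.79/unit.
Additional duty on 9461.89.49 from Seristan: +16.2% ad valorem. Applied ad valorem rate = 16.2%.
Duty = €503,160.00 × 16.2% + 2,396 × €2.79 = €88,196.76.

€88,196.76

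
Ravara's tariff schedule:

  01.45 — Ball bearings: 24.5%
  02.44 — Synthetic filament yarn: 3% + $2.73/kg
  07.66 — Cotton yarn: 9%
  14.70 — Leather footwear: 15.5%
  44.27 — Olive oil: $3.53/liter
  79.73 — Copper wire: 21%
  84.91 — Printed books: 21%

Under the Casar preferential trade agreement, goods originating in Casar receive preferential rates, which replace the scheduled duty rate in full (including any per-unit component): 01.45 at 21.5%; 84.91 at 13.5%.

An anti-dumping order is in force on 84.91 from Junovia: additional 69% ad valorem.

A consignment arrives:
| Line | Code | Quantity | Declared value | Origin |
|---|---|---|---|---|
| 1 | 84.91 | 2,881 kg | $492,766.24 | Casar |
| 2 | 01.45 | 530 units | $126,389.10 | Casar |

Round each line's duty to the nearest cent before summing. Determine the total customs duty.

$93,697.10

Line 1 (84.91, Casar, 2,881 kg, $492,766.24):
Base rate for 84.91 is 21%.
Origin Casar qualifies under the Ravara–Casar agreement and 84.91 is covered: preferential rate 13.5% applies instead.
The additional-duty order on 84.91 targets Junovia, not Casar; it does not apply.
Duty = $492,766.24 × 13.5% = $66,523.44.
Line 2 (01.45, Casar, 530 units, $126,389.10):
Base rate for 01.45 is 24.5%.
Origin Casar qualifies under the Ravara–Casar agreement and 01.45 is covered: preferential rate 21.5% applies instead.
Duty = $126,389.10 × 21.5% = $27,173.66.
Total = $66,523.44 + $27,173.66 = $93,697.10.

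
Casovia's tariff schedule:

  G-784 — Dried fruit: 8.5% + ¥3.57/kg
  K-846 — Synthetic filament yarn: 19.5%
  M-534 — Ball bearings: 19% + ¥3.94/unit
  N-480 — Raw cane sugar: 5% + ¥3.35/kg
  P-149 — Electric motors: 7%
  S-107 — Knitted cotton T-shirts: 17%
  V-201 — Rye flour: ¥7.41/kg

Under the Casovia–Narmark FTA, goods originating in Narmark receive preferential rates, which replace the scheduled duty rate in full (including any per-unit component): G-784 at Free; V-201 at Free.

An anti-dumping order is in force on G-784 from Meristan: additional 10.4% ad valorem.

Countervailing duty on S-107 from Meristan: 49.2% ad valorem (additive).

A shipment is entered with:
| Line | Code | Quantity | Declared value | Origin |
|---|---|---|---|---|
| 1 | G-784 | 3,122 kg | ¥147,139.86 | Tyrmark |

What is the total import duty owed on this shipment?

¥23,652.43

Line 1 (G-784, Tyrmark, 3,122 kg, ¥147,139.86):
Base rate for G-784 is 8.5% + ¥3.57/kg.
G-784 has an FTA preferential rate, but origin Tyrmark is not Narmark; base rate stands.
The additional-duty order on G-784 targets Meristan, not Tyrmark; it does not apply.
Duty = ¥147,139.86 × 8.5% + 3,122 × ¥3.57 = ¥23,652.43.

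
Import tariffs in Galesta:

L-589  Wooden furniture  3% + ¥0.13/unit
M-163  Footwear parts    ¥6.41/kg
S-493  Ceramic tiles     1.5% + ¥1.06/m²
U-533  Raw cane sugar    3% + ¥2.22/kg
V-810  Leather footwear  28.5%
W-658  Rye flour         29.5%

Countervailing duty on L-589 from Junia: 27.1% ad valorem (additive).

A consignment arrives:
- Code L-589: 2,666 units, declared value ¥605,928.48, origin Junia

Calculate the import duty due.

¥182,731.05

Line 1 (L-589, Junia, 2,666 units, ¥605,928.48):
Base rate for L-589 is 3% + ¥0.13/unit.
Additional duty on L-589 from Junia: +27.1%. Applied ad valorem rate: 3% + 27.1% = 30.1%.
Duty = ¥605,928.48 × 30.1% + 2,666 × ¥0.13 = ¥182,731.05.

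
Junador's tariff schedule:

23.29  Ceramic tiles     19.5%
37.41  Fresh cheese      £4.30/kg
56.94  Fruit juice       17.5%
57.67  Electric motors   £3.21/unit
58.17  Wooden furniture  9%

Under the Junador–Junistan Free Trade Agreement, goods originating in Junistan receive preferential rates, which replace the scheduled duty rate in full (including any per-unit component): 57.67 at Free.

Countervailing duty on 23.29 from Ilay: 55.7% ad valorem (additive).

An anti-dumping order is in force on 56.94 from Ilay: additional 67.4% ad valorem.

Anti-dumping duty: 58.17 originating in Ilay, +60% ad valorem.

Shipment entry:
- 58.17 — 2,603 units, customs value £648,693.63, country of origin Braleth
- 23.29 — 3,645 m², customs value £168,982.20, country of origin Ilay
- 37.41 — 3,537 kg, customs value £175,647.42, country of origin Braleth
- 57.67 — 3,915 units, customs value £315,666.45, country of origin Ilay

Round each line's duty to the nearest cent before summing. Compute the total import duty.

Line 1 (58.17, Braleth, 2,603 units, £648,693.63):
Base rate for 58.17 is 9%.
The additional-duty order on 58.17 targets Ilay, not Braleth; it does not apply.
Duty = £648,693.63 × 9% = £58,382.43.
Line 2 (23.29, Ilay, 3,645 m², £168,982.20):
Base rate for 23.29 is 19.5%.
Additional duty on 23.29 from Ilay: +55.7%. Applied ad valorem rate: 19.5% + 55.7% = 75.2%.
Duty = £168,982.20 × 75.2% = £127,074.61.
Line 3 (37.41, Braleth, 3,537 kg, £175,647.42):
Base rate for 37.41 is £4.30/kg.
Duty = 3,537 × £4.30 = £15,209.10.
Line 4 (57.67, Ilay, 3,915 units, £315,666.45):
Base rate for 57.67 is £3.21/unit.
57.67 has an FTA preferential rate, but origin Ilay is not Junistan; base rate stands.
Duty = 3,915 × £3.21 = £12,567.15.
Total = £58,382.43 + £127,074.61 + £15,209.10 + £12,567.15 = £213,233.29.

£213,233.29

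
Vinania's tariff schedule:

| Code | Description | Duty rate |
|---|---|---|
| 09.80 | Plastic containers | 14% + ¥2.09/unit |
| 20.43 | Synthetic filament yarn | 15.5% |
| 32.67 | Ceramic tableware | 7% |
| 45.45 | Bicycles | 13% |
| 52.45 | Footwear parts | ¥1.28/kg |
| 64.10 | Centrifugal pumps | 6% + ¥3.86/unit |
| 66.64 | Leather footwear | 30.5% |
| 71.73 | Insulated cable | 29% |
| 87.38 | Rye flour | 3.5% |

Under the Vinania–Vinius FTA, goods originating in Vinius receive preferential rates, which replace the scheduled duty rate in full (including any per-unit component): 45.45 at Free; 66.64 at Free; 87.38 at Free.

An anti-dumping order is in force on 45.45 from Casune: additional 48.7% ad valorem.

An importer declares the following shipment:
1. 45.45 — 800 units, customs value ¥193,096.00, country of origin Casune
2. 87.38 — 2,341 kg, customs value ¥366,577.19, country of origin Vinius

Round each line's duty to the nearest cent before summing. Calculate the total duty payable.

¥119,140.23

Line 1 (45.45, Casune, 800 units, ¥193,096.00):
Base rate for 45.45 is 13%.
45.45 has an FTA preferential rate, but origin Casune is not Vinius; base rate stands.
Additional duty on 45.45 from Casune: +48.7%. Applied ad valorem rate: 13% + 48.7% = 61.7%.
Duty = ¥193,096.00 × 61.7% = ¥119,140.23.
Line 2 (87.38, Vinius, 2,341 kg, ¥366,577.19):
Base rate for 87.38 is 3.5%.
Origin Vinius qualifies under the Vinania–Vinius agreement and 87.38 is covered: preferential rate Free applies instead.
Duty = ¥366,577.19 × 0% = ¥0.00.
Total = ¥119,140.23 + ¥0.00 = ¥119,140.23.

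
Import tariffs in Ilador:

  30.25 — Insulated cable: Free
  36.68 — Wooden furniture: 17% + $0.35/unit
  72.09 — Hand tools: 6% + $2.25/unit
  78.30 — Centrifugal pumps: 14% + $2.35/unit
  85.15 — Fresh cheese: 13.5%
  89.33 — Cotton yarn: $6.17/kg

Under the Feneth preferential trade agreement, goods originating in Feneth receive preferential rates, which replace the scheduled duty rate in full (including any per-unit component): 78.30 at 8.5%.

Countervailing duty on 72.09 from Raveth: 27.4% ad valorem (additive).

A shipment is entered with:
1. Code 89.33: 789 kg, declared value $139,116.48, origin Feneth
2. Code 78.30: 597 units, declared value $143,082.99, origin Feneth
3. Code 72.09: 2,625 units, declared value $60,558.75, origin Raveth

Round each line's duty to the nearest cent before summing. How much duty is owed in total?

$43,163.05

Line 1 (89.33, Feneth, 789 kg, $139,116.48):
Base rate for 89.33 is $6.17/kg.
Origin Feneth is the FTA partner but 89.33 is not on the preference list; base rate stands.
Duty = 789 × $6.17 = $4,868.13.
Line 2 (78.30, Feneth, 597 units, $143,082.99):
Base rate for 78.30 is 14% + $2.35/unit.
Origin Feneth qualifies under the Ilador–Feneth agreement and 78.30 is covered: preferential rate 8.5% applies instead.
Duty = $143,082.99 × 8.5% = $12,162.05.
Line 3 (72.09, Raveth, 2,625 units, $60,558.75):
Base rate for 72.09 is 6% + $2.25/unit.
Additional duty on 72.09 from Raveth: +27.4%. Applied ad valorem rate: 6% + 27.4% = 33.4%.
Duty = $60,558.75 × 33.4% + 2,625 × $2.25 = $26,132.87.
Total = $4,868.13 + $12,162.05 + $26,132.87 = $43,163.05.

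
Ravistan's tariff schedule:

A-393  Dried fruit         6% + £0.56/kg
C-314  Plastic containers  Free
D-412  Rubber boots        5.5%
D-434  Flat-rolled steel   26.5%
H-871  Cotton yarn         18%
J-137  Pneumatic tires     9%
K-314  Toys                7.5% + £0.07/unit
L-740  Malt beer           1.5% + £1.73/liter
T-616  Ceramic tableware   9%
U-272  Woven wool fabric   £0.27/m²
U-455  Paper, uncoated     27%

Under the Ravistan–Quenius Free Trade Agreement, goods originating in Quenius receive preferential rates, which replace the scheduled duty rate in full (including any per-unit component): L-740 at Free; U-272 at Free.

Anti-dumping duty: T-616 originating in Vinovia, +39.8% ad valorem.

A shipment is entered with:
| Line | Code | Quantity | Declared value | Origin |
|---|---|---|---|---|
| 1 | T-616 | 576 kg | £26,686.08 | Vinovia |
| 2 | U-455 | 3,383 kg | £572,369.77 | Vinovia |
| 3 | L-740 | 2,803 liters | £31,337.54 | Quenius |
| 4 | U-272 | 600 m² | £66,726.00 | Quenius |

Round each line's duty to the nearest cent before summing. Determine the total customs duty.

Line 1 (T-616, Vinovia, 576 kg, £26,686.08):
Base rate for T-616 is 9%.
Additional duty on T-616 from Vinovia: +39.8%. Applied ad valorem rate: 9% + 39.8% = 48.8%.
Duty = £26,686.08 × 48.8% = £13,022.81.
Line 2 (U-455, Vinovia, 3,383 kg, £572,369.77):
Base rate for U-455 is 27%.
Duty = £572,369.77 × 27% = £154,539.84.
Line 3 (L-740, Quenius, 2,803 liters, £31,337.54):
Base rate for L-740 is 1.5% + £1.73/liter.
Origin Quenius qualifies under the Ravistan–Quenius agreement and L-740 is covered: preferential rate Free applies instead.
Duty = £31,337.54 × 0% = £0.00.
Line 4 (U-272, Quenius, 600 m², £66,726.00):
Base rate for U-272 is £0.27/m².
Origin Quenius qualifies under the Ravistan–Quenius agreement and U-272 is covered: preferential rate Free applies instead.
Duty = £66,726.00 × 0% = £0.00.
Total = £13,022.81 + £154,539.84 + £0.00 + £0.00 = £167,562.65.

£167,562.65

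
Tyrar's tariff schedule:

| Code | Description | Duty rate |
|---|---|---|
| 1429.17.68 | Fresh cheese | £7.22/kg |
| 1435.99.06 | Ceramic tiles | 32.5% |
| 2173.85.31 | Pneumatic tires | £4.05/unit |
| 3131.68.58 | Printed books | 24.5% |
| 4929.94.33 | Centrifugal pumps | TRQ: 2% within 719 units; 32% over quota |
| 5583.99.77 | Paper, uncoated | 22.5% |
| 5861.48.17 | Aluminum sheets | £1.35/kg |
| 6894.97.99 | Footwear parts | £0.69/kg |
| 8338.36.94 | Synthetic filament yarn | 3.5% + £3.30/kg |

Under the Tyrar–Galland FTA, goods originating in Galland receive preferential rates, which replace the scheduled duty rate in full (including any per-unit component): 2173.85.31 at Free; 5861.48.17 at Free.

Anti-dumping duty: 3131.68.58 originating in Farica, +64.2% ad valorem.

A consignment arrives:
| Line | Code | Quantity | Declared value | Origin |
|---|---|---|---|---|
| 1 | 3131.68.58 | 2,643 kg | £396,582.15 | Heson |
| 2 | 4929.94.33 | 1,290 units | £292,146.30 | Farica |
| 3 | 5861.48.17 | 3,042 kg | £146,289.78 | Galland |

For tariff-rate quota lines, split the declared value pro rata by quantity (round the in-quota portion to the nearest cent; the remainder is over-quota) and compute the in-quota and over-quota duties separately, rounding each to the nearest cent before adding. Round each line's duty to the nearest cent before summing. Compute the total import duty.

£141,799.87

Line 1 (3131.68.58, Heson, 2,643 kg, £396,582.15):
Base rate for 3131.68.58 is 24.5%.
The additional-duty order on 3131.68.58 targets Farica, not Heson; it does not apply.
Duty = £396,582.15 × 24.5% = £97,162.63.
Line 2 (4929.94.33, Farica, 1,290 units, £292,146.30):
Code 4929.94.33 is under a tariff-rate quota (threshold 719 units). In-quota: 719 units at 2%; over-quota: 571 units at 32%.
Pro-rata value split: in-quota = £292,146.30 × 719/1,290 = £162,831.93; over-quota = £292,146.30 − £162,831.93 = £129,314.37.
In-quota duty = £162,831.93 × 2% = £3,256.64. Over-quota duty = £129,314.37 × 32% = £41,380.60.
Line duty = £3,256.64 + £41,380.60 = £44,637.24.
Line 3 (5861.48.17, Galland, 3,042 kg, £146,289.78):
Base rate for 5861.48.17 is £1.35/kg.
Origin Galland qualifies under the Tyrar–Galland agreement and 5861.48.17 is covered: preferential rate Free applies instead.
Duty = £146,289.78 × 0% = £0.00.
Total = £97,162.63 + £44,637.24 + £0.00 = £141,799.87.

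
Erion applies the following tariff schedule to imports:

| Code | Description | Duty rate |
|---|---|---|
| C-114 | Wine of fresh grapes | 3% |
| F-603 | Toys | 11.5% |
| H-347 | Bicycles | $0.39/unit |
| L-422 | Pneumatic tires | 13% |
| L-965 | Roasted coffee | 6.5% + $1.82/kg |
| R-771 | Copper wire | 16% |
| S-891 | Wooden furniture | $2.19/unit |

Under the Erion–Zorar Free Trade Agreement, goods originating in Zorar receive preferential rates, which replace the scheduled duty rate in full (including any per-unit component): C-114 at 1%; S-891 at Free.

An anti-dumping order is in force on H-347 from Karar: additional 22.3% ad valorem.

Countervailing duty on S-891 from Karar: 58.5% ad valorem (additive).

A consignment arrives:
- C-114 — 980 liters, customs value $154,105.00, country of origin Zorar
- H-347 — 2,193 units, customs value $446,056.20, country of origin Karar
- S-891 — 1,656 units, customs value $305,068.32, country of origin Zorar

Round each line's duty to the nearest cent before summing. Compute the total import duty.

$101,866.85

Line 1 (C-114, Zorar, 980 liters, $154,105.00):
Base rate for C-114 is 3%.
Origin Zorar qualifies under the Erion–Zorar agreement and C-114 is covered: preferential rate 1% applies instead.
Duty = $154,105.00 × 1% = $1,541.05.
Line 2 (H-347, Karar, 2,193 units, $446,056.20):
Base rate for H-347 is $0.39/unit.
Additional duty on H-347 from Karar: +22.3% ad valorem. Applied ad valorem rate = 22.3%.
Duty = $446,056.20 × 22.3% + 2,193 × $0.39 = $100,325.80.
Line 3 (S-891, Zorar, 1,656 units, $305,068.32):
Base rate for S-891 is $2.19/unit.
Origin Zorar qualifies under the Erion–Zorar agreement and S-891 is covered: preferential rate Free applies instead.
The additional-duty order on S-891 targets Karar, not Zorar; it does not apply.
Duty = $305,068.32 × 0% = $0.00.
Total = $1,541.05 + $100,325.80 + $0.00 = $101,866.85.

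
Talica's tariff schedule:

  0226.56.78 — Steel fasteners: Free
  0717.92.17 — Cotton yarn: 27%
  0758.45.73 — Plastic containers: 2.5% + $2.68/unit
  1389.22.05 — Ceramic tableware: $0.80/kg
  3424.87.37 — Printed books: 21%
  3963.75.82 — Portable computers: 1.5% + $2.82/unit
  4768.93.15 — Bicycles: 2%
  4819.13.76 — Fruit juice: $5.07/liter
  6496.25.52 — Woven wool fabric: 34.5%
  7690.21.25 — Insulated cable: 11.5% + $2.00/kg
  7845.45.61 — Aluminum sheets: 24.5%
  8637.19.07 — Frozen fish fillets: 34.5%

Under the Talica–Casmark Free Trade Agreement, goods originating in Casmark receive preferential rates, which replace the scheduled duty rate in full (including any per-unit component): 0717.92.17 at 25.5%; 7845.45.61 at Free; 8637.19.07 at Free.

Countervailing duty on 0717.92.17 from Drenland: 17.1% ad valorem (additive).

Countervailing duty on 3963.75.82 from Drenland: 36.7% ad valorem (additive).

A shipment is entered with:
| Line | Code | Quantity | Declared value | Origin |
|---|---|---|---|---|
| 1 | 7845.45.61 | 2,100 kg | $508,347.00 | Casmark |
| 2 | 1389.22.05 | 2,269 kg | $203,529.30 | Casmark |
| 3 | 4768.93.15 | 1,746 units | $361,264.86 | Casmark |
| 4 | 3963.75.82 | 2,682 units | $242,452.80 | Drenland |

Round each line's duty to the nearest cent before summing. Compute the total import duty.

$109,220.71

Line 1 (7845.45.61, Casmark, 2,100 kg, $508,347.00):
Base rate for 7845.45.61 is 24.5%.
Origin Casmark qualifies under the Talica–Casmark agreement and 7845.45.61 is covered: preferential rate Free applies instead.
Duty = $508,347.00 × 0% = $0.00.
Line 2 (1389.22.05, Casmark, 2,269 kg, $203,529.30):
Base rate for 1389.22.05 is $0.80/kg.
Origin Casmark is the FTA partner but 1389.22.05 is not on the preference list; base rate stands.
Duty = 2,269 × $0.80 = $1,815.20.
Line 3 (4768.93.15, Casmark, 1,746 units, $361,264.86):
Base rate for 4768.93.15 is 2%.
Origin Casmark is the FTA partner but 4768.93.15 is not on the preference list; base rate stands.
Duty = $361,264.86 × 2% = $7,225.30.
Line 4 (3963.75.82, Drenland, 2,682 units, $242,452.80):
Base rate for 3963.75.82 is 1.5% + $2.82/unit.
Additional duty on 3963.75.82 from Drenland: +36.7%. Applied ad valorem rate: 1.5% + 36.7% = 38.2%.
Duty = $242,452.80 × 38.2% + 2,682 × $2.82 = $100,180.21.
Total = $0.00 + $1,815.20 + $7,225.30 + $100,180.21 = $109,220.71.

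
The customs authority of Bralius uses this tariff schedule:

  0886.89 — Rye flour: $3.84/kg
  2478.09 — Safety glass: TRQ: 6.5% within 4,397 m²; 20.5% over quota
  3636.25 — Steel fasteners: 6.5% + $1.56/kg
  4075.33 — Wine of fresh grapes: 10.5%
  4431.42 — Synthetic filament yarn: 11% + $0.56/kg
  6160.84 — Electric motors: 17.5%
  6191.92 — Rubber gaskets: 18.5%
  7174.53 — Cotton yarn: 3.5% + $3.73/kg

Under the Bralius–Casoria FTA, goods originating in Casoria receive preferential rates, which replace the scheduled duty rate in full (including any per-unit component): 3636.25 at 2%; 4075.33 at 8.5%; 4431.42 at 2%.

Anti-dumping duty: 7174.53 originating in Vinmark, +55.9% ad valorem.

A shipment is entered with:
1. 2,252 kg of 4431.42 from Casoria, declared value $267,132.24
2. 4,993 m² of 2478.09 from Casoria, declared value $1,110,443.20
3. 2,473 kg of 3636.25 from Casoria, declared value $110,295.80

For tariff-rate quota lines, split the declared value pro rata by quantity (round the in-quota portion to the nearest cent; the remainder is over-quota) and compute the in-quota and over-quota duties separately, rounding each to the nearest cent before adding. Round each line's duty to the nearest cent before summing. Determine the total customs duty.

$98,284.42

Line 1 (4431.42, Casoria, 2,252 kg, $267,132.24):
Base rate for 4431.42 is 11% + $0.56/kg.
Origin Casoria qualifies under the Bralius–Casoria agreement and 4431.42 is covered: preferential rate 2% applies instead.
Duty = $267,132.24 × 2% = $5,342.64.
Line 2 (2478.09, Casoria, 4,993 m², $1,110,443.20):
Code 2478.09 is under a tariff-rate quota (threshold 4,397 m²). In-quota: 4,397 m² at 6.5%; over-quota: 596 m² at 20.5%.
Pro-rata value split: in-quota = $1,110,443.20 × 4,397/4,993 = $977,892.80; over-quota = $1,110,443.20 − $977,892.80 = $132,550.40.
In-quota duty = $977,892.80 × 6.5% = $63,563.03. Over-quota duty = $132,550.40 × 20.5% = $27,172.83.
Line duty = $63,563.03 + $27,172.83 = $90,735.86.
Line 3 (3636.25, Casoria, 2,473 kg, $110,295.80):
Base rate for 3636.25 is 6.5% + $1.56/kg.
Origin Casoria qualifies under the Bralius–Casoria agreement and 3636.25 is covered: preferential rate 2% applies instead.
Duty = $110,295.80 × 2% = $2,205.92.
Total = $5,342.64 + $90,735.86 + $2,205.92 = $98,284.42.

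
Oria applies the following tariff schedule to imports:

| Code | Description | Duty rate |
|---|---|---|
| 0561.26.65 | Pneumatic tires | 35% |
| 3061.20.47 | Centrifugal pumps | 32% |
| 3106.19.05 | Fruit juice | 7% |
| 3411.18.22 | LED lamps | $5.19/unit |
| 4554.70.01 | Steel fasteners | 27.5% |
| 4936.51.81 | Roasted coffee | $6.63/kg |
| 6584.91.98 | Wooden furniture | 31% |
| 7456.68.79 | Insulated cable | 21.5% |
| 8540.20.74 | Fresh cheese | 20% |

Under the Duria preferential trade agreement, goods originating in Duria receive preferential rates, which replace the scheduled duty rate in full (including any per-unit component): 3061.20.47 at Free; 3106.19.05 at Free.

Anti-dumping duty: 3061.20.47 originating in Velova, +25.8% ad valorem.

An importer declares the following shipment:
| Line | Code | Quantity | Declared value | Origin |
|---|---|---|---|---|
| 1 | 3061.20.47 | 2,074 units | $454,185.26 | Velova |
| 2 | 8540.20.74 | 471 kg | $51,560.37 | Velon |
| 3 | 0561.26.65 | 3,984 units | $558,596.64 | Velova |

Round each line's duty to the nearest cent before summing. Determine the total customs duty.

$468,339.97

Line 1 (3061.20.47, Velova, 2,074 units, $454,185.26):
Base rate for 3061.20.47 is 32%.
3061.20.47 has an FTA preferential rate, but origin Velova is not Duria; base rate stands.
Additional duty on 3061.20.47 from Velova: +25.8%. Applied ad valorem rate: 32% + 25.8% = 57.8%.
Duty = $454,185.26 × 57.8% = $262,519.08.
Line 2 (8540.20.74, Velon, 471 kg, $51,560.37):
Base rate for 8540.20.74 is 20%.
Duty = $51,560.37 × 20% = $10,312.07.
Line 3 (0561.26.65, Velova, 3,984 units, $558,596.64):
Base rate for 0561.26.65 is 35%.
Duty = $558,596.64 × 35% = $195,508.82.
Total = $262,519.08 + $10,312.07 + $195,508.82 = $468,339.97.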